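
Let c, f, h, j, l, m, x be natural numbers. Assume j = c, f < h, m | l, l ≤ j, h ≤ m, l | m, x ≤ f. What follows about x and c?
x < c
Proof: From m | l and l | m, m = l. f < h and h ≤ m, so f < m. Since x ≤ f, x < m. Since m = l, x < l. l ≤ j, so x < j. From j = c, x < c.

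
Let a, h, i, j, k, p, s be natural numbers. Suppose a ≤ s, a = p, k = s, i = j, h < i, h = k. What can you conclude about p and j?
p < j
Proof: Because a = p and a ≤ s, p ≤ s. From h = k and k = s, h = s. h < i, so s < i. Since i = j, s < j. p ≤ s, so p < j.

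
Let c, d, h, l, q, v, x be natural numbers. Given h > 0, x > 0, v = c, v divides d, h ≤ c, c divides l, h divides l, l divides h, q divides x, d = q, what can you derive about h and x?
h ≤ x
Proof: From l divides h and h divides l, l = h. Since c divides l, c divides h. h > 0, so c ≤ h. Since h ≤ c, c = h. v = c and v divides d, hence c divides d. d = q, so c divides q. q divides x, so c divides x. c = h, so h divides x. Since x > 0, h ≤ x.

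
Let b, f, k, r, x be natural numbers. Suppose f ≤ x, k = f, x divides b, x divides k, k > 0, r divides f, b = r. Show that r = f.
Because x divides k and k > 0, x ≤ k. Since k = f, x ≤ f. f ≤ x, so x = f. b = r and x divides b, so x divides r. x = f, so f divides r. r divides f, so r = f.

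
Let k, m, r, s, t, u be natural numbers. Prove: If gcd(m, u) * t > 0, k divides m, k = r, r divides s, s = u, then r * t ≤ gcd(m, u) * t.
k = r and k divides m, hence r divides m. s = u and r divides s, so r divides u. Since r divides m, r divides gcd(m, u). Then r * t divides gcd(m, u) * t. Since gcd(m, u) * t > 0, r * t ≤ gcd(m, u) * t.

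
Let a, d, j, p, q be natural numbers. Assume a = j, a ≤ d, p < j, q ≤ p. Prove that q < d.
Because q ≤ p and p < j, q < j. Since a = j and a ≤ d, j ≤ d. q < j, so q < d.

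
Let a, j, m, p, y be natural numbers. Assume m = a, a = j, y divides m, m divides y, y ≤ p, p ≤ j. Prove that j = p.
m = a and a = j, so m = j. y divides m and m divides y, thus y = m. Since y ≤ p, m ≤ p. From m = j, j ≤ p. p ≤ j, so j = p.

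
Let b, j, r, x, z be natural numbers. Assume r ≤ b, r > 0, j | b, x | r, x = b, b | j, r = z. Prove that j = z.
j | b and b | j, thus j = b. x = b and x | r, so b | r. r > 0, so b ≤ r. Since r ≤ b, b = r. Since j = b, j = r. r = z, so j = z.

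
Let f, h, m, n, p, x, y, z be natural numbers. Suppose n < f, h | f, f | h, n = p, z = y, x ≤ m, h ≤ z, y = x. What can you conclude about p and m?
p < m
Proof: Because n = p and n < f, p < f. z = y and y = x, therefore z = x. From h | f and f | h, h = f. Since h ≤ z, f ≤ z. Since z = x, f ≤ x. Since x ≤ m, f ≤ m. p < f, so p < m.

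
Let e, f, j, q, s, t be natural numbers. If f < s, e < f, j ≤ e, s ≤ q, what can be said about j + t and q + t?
j + t < q + t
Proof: e < f and f < s, therefore e < s. Since s ≤ q, e < q. Since j ≤ e, j < q. Then j + t < q + t.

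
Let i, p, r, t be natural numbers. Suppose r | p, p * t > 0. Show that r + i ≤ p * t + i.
From r | p, r | p * t. Since p * t > 0, r ≤ p * t. Then r + i ≤ p * t + i.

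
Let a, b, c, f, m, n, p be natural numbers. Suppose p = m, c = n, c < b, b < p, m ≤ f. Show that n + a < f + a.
c = n and c < b, therefore n < b. b < p, so n < p. Since p = m, n < m. From m ≤ f, n < f. Then n + a < f + a.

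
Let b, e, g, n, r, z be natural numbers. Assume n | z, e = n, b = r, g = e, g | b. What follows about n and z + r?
n | z + r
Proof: g = e and g | b, thus e | b. b = r, so e | r. Since e = n, n | r. Since n | z, n | z + r.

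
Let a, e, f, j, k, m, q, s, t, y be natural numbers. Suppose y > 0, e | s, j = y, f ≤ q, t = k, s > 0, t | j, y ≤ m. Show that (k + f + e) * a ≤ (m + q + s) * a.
j = y and t | j, thus t | y. y > 0, so t ≤ y. Since t = k, k ≤ y. Since y ≤ m, k ≤ m. Because e | s and s > 0, e ≤ s. f ≤ q, so f + e ≤ q + s. Since k ≤ m, k + f + e ≤ m + q + s. Then (k + f + e) * a ≤ (m + q + s) * a.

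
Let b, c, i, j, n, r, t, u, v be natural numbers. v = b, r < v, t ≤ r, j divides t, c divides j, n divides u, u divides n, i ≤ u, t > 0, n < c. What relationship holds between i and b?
i < b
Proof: Since n divides u and u divides n, n = u. c divides j and j divides t, so c divides t. Since t > 0, c ≤ t. From n < c, n < t. n = u, so u < t. Since i ≤ u, i < t. v = b and r < v, therefore r < b. t ≤ r, so t < b. Since i < t, i < b.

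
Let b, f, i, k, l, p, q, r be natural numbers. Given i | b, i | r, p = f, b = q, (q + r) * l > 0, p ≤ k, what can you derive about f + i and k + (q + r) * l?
f + i ≤ k + (q + r) * l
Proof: p = f and p ≤ k, therefore f ≤ k. Since b = q and i | b, i | q. From i | r, i | q + r. Then i | (q + r) * l. (q + r) * l > 0, so i ≤ (q + r) * l. f ≤ k, so f + i ≤ k + (q + r) * l.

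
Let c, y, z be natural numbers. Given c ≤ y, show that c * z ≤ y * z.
c ≤ y. By multiplying by a non-negative, c * z ≤ y * z.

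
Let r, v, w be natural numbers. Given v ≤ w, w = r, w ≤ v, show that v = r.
v ≤ w and w ≤ v, so v = w. w = r, so v = r.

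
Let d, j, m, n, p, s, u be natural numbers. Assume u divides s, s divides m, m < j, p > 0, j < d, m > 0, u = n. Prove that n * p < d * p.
Since u divides s and s divides m, u divides m. u = n, so n divides m. m > 0, so n ≤ m. m < j and j < d, thus m < d. Since n ≤ m, n < d. Because p > 0, by multiplying by a positive, n * p < d * p.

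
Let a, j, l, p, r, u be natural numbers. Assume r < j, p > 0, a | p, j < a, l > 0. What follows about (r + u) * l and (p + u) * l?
(r + u) * l < (p + u) * l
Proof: r < j and j < a, so r < a. Since a | p and p > 0, a ≤ p. Since r < a, r < p. Then r + u < p + u. Since l > 0, (r + u) * l < (p + u) * l.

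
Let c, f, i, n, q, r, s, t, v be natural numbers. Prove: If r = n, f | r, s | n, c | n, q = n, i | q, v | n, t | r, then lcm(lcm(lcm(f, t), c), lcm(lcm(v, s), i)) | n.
From f | r and t | r, lcm(f, t) | r. r = n, so lcm(f, t) | n. c | n, so lcm(lcm(f, t), c) | n. v | n and s | n, therefore lcm(v, s) | n. q = n and i | q, thus i | n. Since lcm(v, s) | n, lcm(lcm(v, s), i) | n. From lcm(lcm(f, t), c) | n, lcm(lcm(lcm(f, t), c), lcm(lcm(v, s), i)) | n.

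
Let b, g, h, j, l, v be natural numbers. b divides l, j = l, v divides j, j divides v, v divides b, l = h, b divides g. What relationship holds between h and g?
h divides g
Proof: v divides j and j divides v, hence v = j. v divides b, so j divides b. From j = l, l divides b. From b divides l, b = l. Since l = h, b = h. b divides g, so h divides g.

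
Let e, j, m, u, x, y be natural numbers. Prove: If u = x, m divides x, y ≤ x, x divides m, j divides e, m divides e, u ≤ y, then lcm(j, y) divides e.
Because u = x and u ≤ y, x ≤ y. Since y ≤ x, x = y. m divides x and x divides m, so m = x. From m divides e, x divides e. Since x = y, y divides e. j divides e, so lcm(j, y) divides e.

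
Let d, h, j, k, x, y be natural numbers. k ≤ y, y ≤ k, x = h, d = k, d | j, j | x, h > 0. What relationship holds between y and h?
y ≤ h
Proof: k ≤ y and y ≤ k, hence k = y. Because d = k and d | j, k | j. Since j | x, k | x. x = h, so k | h. Since k = y, y | h. Since h > 0, y ≤ h.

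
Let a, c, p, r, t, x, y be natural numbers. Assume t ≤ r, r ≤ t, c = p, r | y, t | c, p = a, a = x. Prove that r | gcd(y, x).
t ≤ r and r ≤ t, therefore t = r. c = p and t | c, hence t | p. Since p = a, t | a. Since t = r, r | a. Since a = x, r | x. Since r | y, r | gcd(y, x).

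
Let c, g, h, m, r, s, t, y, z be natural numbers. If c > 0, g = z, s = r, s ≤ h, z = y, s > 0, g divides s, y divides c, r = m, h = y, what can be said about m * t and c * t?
m * t ≤ c * t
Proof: Because g = z and g divides s, z divides s. z = y, so y divides s. Since s > 0, y ≤ s. h = y and s ≤ h, so s ≤ y. Since y ≤ s, y = s. Since s = r, y = r. Since r = m, y = m. y divides c and c > 0, therefore y ≤ c. y = m, so m ≤ c. By multiplying by a non-negative, m * t ≤ c * t.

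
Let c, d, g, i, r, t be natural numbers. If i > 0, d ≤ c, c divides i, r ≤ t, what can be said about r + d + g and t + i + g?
r + d + g ≤ t + i + g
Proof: Since c divides i and i > 0, c ≤ i. Since d ≤ c, d ≤ i. r ≤ t, so r + d ≤ t + i. Then r + d + g ≤ t + i + g.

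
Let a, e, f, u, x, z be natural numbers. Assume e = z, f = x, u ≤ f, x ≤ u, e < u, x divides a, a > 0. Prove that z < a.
f = x and u ≤ f, so u ≤ x. x ≤ u, so u = x. Since e < u, e < x. Since e = z, z < x. x divides a and a > 0, so x ≤ a. Since z < x, z < a.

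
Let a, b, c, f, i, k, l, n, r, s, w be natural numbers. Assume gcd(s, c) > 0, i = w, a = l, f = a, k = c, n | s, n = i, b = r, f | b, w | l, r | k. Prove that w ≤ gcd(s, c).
Because n = i and n | s, i | s. Since i = w, w | s. f = a and a = l, thus f = l. Since f | b, l | b. Since b = r, l | r. Since r | k, l | k. w | l, so w | k. Since k = c, w | c. Since w | s, w | gcd(s, c). Since gcd(s, c) > 0, w ≤ gcd(s, c).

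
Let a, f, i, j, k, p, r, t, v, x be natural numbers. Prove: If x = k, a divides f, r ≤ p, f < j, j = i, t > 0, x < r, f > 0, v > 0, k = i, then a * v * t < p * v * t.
From a divides f and f > 0, a ≤ f. j = i and f < j, so f < i. x < r and r ≤ p, thus x < p. Since x = k, k < p. k = i, so i < p. Since f < i, f < p. Since a ≤ f, a < p. Since v > 0, by multiplying by a positive, a * v < p * v. Since t > 0, by multiplying by a positive, a * v * t < p * v * t.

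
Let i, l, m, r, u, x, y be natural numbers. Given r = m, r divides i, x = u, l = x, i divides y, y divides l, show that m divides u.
r = m and r divides i, hence m divides i. i divides y and y divides l, so i divides l. l = x, so i divides x. x = u, so i divides u. m divides i, so m divides u.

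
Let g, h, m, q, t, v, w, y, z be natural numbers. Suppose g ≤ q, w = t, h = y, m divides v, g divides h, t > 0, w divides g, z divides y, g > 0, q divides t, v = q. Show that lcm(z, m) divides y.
Since v = q and m divides v, m divides q. q divides t and t > 0, hence q ≤ t. w = t and w divides g, so t divides g. g > 0, so t ≤ g. Since q ≤ t, q ≤ g. g ≤ q, so g = q. Because h = y and g divides h, g divides y. g = q, so q divides y. m divides q, so m divides y. Because z divides y, lcm(z, m) divides y.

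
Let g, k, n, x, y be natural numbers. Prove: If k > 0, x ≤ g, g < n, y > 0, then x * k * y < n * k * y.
x ≤ g and g < n, hence x < n. Since k > 0, x * k < n * k. y > 0, so x * k * y < n * k * y.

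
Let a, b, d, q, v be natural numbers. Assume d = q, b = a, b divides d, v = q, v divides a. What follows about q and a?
q = a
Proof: Because b = a and b divides d, a divides d. Since d = q, a divides q. v = q and v divides a, thus q divides a. Since a divides q, a = q. Then q = a.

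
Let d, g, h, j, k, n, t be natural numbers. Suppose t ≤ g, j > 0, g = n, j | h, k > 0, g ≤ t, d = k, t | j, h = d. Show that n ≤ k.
Since t ≤ g and g ≤ t, t = g. g = n, so t = n. From t | j and j > 0, t ≤ j. From h = d and d = k, h = k. j | h, so j | k. k > 0, so j ≤ k. t ≤ j, so t ≤ k. t = n, so n ≤ k.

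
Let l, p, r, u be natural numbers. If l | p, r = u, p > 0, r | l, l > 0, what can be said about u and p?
u ≤ p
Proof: From r | l and l > 0, r ≤ l. l | p and p > 0, therefore l ≤ p. Since r ≤ l, r ≤ p. Since r = u, u ≤ p.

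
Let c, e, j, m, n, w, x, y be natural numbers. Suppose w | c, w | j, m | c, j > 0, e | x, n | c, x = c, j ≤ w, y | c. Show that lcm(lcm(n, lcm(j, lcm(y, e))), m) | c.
w | j and j > 0, so w ≤ j. Since j ≤ w, w = j. From w | c, j | c. x = c and e | x, thus e | c. Since y | c, lcm(y, e) | c. Since j | c, lcm(j, lcm(y, e)) | c. Since n | c, lcm(n, lcm(j, lcm(y, e))) | c. m | c, so lcm(lcm(n, lcm(j, lcm(y, e))), m) | c.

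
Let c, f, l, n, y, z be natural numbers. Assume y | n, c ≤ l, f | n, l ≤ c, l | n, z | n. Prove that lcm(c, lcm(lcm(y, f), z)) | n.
l ≤ c and c ≤ l, hence l = c. l | n, so c | n. y | n and f | n, hence lcm(y, f) | n. z | n, so lcm(lcm(y, f), z) | n. c | n, so lcm(c, lcm(lcm(y, f), z)) | n.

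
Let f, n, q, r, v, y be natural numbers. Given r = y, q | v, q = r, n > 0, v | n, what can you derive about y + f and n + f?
y + f ≤ n + f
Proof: Because q = r and q | v, r | v. Since v | n, r | n. r = y, so y | n. n > 0, so y ≤ n. Then y + f ≤ n + f.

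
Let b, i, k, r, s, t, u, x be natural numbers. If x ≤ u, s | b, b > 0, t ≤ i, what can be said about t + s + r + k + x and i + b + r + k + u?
t + s + r + k + x ≤ i + b + r + k + u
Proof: Since s | b and b > 0, s ≤ b. t ≤ i, so t + s ≤ i + b. Then t + s + r ≤ i + b + r. Then t + s + r + k ≤ i + b + r + k. Since x ≤ u, t + s + r + k + x ≤ i + b + r + k + u.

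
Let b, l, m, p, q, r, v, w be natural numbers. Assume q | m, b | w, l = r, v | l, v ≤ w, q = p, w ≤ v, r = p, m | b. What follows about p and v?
p = v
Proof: w ≤ v and v ≤ w, so w = v. q | m and m | b, therefore q | b. b | w, so q | w. q = p, so p | w. Since w = v, p | v. l = r and r = p, hence l = p. Since v | l, v | p. Since p | v, p = v.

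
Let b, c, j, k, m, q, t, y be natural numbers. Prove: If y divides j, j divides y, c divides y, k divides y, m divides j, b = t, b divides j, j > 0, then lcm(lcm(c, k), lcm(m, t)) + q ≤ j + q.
Because y divides j and j divides y, y = j. c divides y and k divides y, so lcm(c, k) divides y. y = j, so lcm(c, k) divides j. b = t and b divides j, therefore t divides j. m divides j, so lcm(m, t) divides j. Since lcm(c, k) divides j, lcm(lcm(c, k), lcm(m, t)) divides j. Since j > 0, lcm(lcm(c, k), lcm(m, t)) ≤ j. Then lcm(lcm(c, k), lcm(m, t)) + q ≤ j + q.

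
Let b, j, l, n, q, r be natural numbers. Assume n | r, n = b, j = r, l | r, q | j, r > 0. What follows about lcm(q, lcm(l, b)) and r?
lcm(q, lcm(l, b)) ≤ r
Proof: j = r and q | j, hence q | r. Since n = b and n | r, b | r. Since l | r, lcm(l, b) | r. Since q | r, lcm(q, lcm(l, b)) | r. r > 0, so lcm(q, lcm(l, b)) ≤ r.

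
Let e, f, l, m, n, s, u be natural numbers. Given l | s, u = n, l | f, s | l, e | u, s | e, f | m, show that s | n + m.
Since u = n and e | u, e | n. Since s | e, s | n. l | s and s | l, hence l = s. l | f and f | m, hence l | m. l = s, so s | m. Since s | n, s | n + m.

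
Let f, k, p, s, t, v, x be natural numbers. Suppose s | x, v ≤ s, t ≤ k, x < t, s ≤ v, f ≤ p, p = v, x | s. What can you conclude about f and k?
f < k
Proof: From p = v and f ≤ p, f ≤ v. x | s and s | x, thus x = s. Because s ≤ v and v ≤ s, s = v. x = s, so x = v. x < t and t ≤ k, hence x < k. Since x = v, v < k. f ≤ v, so f < k.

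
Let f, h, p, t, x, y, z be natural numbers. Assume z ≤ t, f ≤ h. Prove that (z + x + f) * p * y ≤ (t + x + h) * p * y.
From z ≤ t, z + x ≤ t + x. f ≤ h, so z + x + f ≤ t + x + h. Then (z + x + f) * p ≤ (t + x + h) * p. Then (z + x + f) * p * y ≤ (t + x + h) * p * y.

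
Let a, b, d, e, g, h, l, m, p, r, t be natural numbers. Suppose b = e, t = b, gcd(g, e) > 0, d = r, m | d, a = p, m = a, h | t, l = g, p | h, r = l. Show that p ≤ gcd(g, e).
From d = r and r = l, d = l. l = g, so d = g. Because m = a and m | d, a | d. Since d = g, a | g. From a = p, p | g. t = b and h | t, hence h | b. Since b = e, h | e. Since p | h, p | e. Since p | g, p | gcd(g, e). Since gcd(g, e) > 0, p ≤ gcd(g, e).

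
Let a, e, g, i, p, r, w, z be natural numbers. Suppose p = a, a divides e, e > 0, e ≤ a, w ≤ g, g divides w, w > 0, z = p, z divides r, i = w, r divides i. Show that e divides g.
a divides e and e > 0, therefore a ≤ e. Since e ≤ a, a = e. Since p = a, p = e. Because g divides w and w > 0, g ≤ w. w ≤ g, so w = g. Because z = p and z divides r, p divides r. From i = w and r divides i, r divides w. Because p divides r, p divides w. Since w = g, p divides g. p = e, so e divides g.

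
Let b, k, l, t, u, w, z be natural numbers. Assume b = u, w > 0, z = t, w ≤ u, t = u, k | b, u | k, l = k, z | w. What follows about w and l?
w = l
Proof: Since b = u and k | b, k | u. u | k, so k = u. Since l = k, l = u. z = t and z | w, thus t | w. Since t = u, u | w. w > 0, so u ≤ w. w ≤ u, so u = w. Since l = u, l = w. Then w = l.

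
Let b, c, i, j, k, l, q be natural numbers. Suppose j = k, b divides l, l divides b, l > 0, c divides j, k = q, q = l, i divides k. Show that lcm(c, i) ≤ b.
From l divides b and b divides l, l = b. k = q and q = l, therefore k = l. j = k and c divides j, so c divides k. i divides k, so lcm(c, i) divides k. Since k = l, lcm(c, i) divides l. Since l > 0, lcm(c, i) ≤ l. l = b, so lcm(c, i) ≤ b.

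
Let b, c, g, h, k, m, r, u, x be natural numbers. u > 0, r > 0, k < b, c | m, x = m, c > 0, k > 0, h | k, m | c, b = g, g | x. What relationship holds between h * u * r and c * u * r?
h * u * r < c * u * r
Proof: h | k and k > 0, hence h ≤ k. Since k < b, h < b. b = g, so h < g. m | c and c | m, therefore m = c. Since x = m, x = c. Since g | x, g | c. Since c > 0, g ≤ c. Since h < g, h < c. From u > 0, h * u < c * u. Since r > 0, h * u * r < c * u * r.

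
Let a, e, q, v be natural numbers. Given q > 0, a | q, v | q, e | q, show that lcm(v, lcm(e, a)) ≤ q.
e | q and a | q, thus lcm(e, a) | q. v | q, so lcm(v, lcm(e, a)) | q. Since q > 0, lcm(v, lcm(e, a)) ≤ q.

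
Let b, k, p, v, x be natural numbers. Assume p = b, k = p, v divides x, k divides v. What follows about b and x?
b divides x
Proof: From k = p and p = b, k = b. k divides v and v divides x, hence k divides x. Since k = b, b divides x.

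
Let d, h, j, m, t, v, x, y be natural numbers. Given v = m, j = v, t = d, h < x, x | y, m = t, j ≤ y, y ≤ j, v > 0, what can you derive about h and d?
h < d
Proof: Since m = t and t = d, m = d. y ≤ j and j ≤ y, therefore y = j. Since j = v, y = v. Since x | y, x | v. Since v > 0, x ≤ v. Since v = m, x ≤ m. Since h < x, h < m. Since m = d, h < d.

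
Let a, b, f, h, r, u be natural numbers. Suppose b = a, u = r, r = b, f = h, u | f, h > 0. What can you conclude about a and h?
a ≤ h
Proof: u = r and r = b, therefore u = b. f = h and u | f, therefore u | h. Because u = b, b | h. h > 0, so b ≤ h. Since b = a, a ≤ h.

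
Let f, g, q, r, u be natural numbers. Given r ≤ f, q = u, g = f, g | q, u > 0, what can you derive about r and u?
r ≤ u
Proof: g = f and g | q, hence f | q. q = u, so f | u. u > 0, so f ≤ u. r ≤ f, so r ≤ u.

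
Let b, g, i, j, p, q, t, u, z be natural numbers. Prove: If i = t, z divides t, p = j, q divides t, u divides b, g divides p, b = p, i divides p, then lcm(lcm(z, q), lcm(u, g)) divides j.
z divides t and q divides t, so lcm(z, q) divides t. Because i = t and i divides p, t divides p. lcm(z, q) divides t, so lcm(z, q) divides p. From b = p and u divides b, u divides p. Since g divides p, lcm(u, g) divides p. Since lcm(z, q) divides p, lcm(lcm(z, q), lcm(u, g)) divides p. Because p = j, lcm(lcm(z, q), lcm(u, g)) divides j.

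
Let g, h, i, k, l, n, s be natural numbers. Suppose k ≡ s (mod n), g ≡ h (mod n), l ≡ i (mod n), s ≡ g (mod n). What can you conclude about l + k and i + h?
l + k ≡ i + h (mod n)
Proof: k ≡ s (mod n) and s ≡ g (mod n), so k ≡ g (mod n). Since g ≡ h (mod n), k ≡ h (mod n). l ≡ i (mod n), so l + k ≡ i + h (mod n).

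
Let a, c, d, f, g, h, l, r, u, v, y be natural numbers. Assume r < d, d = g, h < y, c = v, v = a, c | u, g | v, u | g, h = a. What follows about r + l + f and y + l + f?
r + l + f < y + l + f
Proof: c | u and u | g, therefore c | g. c = v, so v | g. g | v, so g = v. d = g, so d = v. Since v = a, d = a. Since r < d, r < a. h = a and h < y, thus a < y. Since r < a, r < y. Then r + l < y + l. Then r + l + f < y + l + f.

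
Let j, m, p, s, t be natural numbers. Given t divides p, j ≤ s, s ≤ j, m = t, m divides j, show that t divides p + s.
j ≤ s and s ≤ j, so j = s. From m = t and m divides j, t divides j. j = s, so t divides s. Since t divides p, t divides p + s.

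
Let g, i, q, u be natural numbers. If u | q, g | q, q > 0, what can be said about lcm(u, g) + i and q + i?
lcm(u, g) + i ≤ q + i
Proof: u | q and g | q, hence lcm(u, g) | q. From q > 0, lcm(u, g) ≤ q. Then lcm(u, g) + i ≤ q + i.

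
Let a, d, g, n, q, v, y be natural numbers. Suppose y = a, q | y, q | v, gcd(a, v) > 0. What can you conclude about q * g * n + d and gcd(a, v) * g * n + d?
q * g * n + d ≤ gcd(a, v) * g * n + d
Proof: From y = a and q | y, q | a. From q | v, q | gcd(a, v). Since gcd(a, v) > 0, q ≤ gcd(a, v). Then q * g ≤ gcd(a, v) * g. Then q * g * n ≤ gcd(a, v) * g * n. Then q * g * n + d ≤ gcd(a, v) * g * n + d.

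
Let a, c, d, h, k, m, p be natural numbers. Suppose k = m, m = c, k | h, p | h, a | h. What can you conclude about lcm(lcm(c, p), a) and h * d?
lcm(lcm(c, p), a) | h * d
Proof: Since k = m and m = c, k = c. k | h, so c | h. p | h, so lcm(c, p) | h. From a | h, lcm(lcm(c, p), a) | h. Then lcm(lcm(c, p), a) | h * d.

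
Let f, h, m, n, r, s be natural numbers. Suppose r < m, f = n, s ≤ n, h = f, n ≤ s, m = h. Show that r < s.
m = h and h = f, hence m = f. Since f = n, m = n. n ≤ s and s ≤ n, so n = s. Because m = n, m = s. Since r < m, r < s.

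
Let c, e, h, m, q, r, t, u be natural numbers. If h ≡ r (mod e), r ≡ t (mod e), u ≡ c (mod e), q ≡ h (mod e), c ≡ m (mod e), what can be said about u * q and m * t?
u * q ≡ m * t (mod e)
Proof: Because u ≡ c (mod e) and c ≡ m (mod e), u ≡ m (mod e). Since q ≡ h (mod e) and h ≡ r (mod e), q ≡ r (mod e). Since r ≡ t (mod e), q ≡ t (mod e). Using u ≡ m (mod e), by multiplying congruences, u * q ≡ m * t (mod e).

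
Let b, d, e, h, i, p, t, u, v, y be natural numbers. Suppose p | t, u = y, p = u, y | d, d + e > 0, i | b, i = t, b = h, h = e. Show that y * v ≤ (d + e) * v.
i = t and i | b, therefore t | b. p | t, so p | b. b = h, so p | h. Since h = e, p | e. Since p = u, u | e. u = y, so y | e. Since y | d, y | d + e. d + e > 0, so y ≤ d + e. Then y * v ≤ (d + e) * v.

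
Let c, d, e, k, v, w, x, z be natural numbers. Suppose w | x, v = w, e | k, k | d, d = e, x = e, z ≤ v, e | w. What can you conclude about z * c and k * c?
z * c ≤ k * c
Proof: Since x = e and w | x, w | e. From e | w, w = e. d = e and k | d, so k | e. e | k, so e = k. w = e, so w = k. v = w and z ≤ v, hence z ≤ w. Since w = k, z ≤ k. Then z * c ≤ k * c.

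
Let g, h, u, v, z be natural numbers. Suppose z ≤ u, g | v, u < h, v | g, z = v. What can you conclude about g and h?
g < h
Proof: v | g and g | v, so v = g. z = v and z ≤ u, therefore v ≤ u. u < h, so v < h. v = g, so g < h.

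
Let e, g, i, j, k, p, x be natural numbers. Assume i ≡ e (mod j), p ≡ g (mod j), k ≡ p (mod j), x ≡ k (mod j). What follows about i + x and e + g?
i + x ≡ e + g (mod j)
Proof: x ≡ k (mod j) and k ≡ p (mod j), hence x ≡ p (mod j). Since p ≡ g (mod j), x ≡ g (mod j). Since i ≡ e (mod j), by adding congruences, i + x ≡ e + g (mod j).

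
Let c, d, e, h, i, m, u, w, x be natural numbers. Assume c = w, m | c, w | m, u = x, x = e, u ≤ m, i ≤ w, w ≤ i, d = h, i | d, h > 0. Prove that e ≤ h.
c = w and m | c, hence m | w. Because w | m, m = w. Since u = x and x = e, u = e. Since u ≤ m, e ≤ m. m = w, so e ≤ w. Because i ≤ w and w ≤ i, i = w. d = h and i | d, thus i | h. Since i = w, w | h. h > 0, so w ≤ h. e ≤ w, so e ≤ h.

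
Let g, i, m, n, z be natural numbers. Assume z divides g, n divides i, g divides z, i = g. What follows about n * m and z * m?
n * m divides z * m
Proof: Since g divides z and z divides g, g = z. Since i = g, i = z. Since n divides i, n divides z. Then n * m divides z * m.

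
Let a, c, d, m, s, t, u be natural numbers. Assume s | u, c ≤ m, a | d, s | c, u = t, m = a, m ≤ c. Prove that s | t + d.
Because u = t and s | u, s | t. Because c ≤ m and m ≤ c, c = m. Since m = a, c = a. Since s | c, s | a. a | d, so s | d. From s | t, s | t + d.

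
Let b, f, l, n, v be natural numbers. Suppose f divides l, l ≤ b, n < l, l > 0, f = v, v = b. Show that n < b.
f = v and v = b, therefore f = b. Since f divides l, b divides l. l > 0, so b ≤ l. l ≤ b, so l = b. Since n < l, n < b.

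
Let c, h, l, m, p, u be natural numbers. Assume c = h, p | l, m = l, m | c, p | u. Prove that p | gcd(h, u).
m = l and m | c, therefore l | c. p | l, so p | c. c = h, so p | h. From p | u, p | gcd(h, u).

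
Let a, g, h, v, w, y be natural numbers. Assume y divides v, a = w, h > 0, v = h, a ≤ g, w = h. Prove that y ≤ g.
v = h and y divides v, hence y divides h. Since h > 0, y ≤ h. a = w and w = h, so a = h. From a ≤ g, h ≤ g. y ≤ h, so y ≤ g.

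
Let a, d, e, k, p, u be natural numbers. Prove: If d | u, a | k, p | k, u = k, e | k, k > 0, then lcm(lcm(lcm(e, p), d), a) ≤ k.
From e | k and p | k, lcm(e, p) | k. u = k and d | u, so d | k. lcm(e, p) | k, so lcm(lcm(e, p), d) | k. a | k, so lcm(lcm(lcm(e, p), d), a) | k. Since k > 0, lcm(lcm(lcm(e, p), d), a) ≤ k.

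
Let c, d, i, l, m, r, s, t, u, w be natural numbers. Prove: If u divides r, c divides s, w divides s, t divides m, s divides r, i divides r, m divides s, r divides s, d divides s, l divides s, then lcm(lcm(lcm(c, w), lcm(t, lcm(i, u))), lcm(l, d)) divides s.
c divides s and w divides s, hence lcm(c, w) divides s. Because t divides m and m divides s, t divides s. r divides s and s divides r, therefore r = s. Since i divides r and u divides r, lcm(i, u) divides r. r = s, so lcm(i, u) divides s. Since t divides s, lcm(t, lcm(i, u)) divides s. lcm(c, w) divides s, so lcm(lcm(c, w), lcm(t, lcm(i, u))) divides s. Because l divides s and d divides s, lcm(l, d) divides s. Since lcm(lcm(c, w), lcm(t, lcm(i, u))) divides s, lcm(lcm(lcm(c, w), lcm(t, lcm(i, u))), lcm(l, d)) divides s.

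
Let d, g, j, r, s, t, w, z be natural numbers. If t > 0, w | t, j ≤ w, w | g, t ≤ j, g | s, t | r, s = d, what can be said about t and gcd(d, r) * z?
t | gcd(d, r) * z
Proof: w | t and t > 0, thus w ≤ t. t ≤ j and j ≤ w, hence t ≤ w. w ≤ t, so w = t. Since w | g and g | s, w | s. w = t, so t | s. Since s = d, t | d. t | r, so t | gcd(d, r). Then t | gcd(d, r) * z.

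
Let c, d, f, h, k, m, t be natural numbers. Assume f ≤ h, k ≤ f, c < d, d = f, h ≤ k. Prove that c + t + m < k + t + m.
Since f ≤ h and h ≤ k, f ≤ k. k ≤ f, so f = k. d = f and c < d, therefore c < f. f = k, so c < k. Then c + t < k + t. Then c + t + m < k + t + m.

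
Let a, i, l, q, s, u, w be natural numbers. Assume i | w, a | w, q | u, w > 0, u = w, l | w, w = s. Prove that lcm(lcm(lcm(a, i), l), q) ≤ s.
a | w and i | w, hence lcm(a, i) | w. Since l | w, lcm(lcm(a, i), l) | w. Because u = w and q | u, q | w. Since lcm(lcm(a, i), l) | w, lcm(lcm(lcm(a, i), l), q) | w. Since w > 0, lcm(lcm(lcm(a, i), l), q) ≤ w. w = s, so lcm(lcm(lcm(a, i), l), q) ≤ s.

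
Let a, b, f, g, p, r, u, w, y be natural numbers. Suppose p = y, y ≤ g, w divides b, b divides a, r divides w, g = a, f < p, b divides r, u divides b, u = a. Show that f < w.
u = a and u divides b, thus a divides b. Since b divides a, a = b. b divides r and r divides w, therefore b divides w. From w divides b, b = w. a = b, so a = w. p = y and f < p, thus f < y. Because g = a and y ≤ g, y ≤ a. f < y, so f < a. a = w, so f < w.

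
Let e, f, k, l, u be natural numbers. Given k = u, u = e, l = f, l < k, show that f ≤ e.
k = u and u = e, hence k = e. l = f and l < k, thus f < k. Since k = e, f < e. Then f ≤ e.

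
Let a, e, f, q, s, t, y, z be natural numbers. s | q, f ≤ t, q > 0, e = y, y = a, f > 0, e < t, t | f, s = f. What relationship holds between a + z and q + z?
a + z < q + z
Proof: e = y and y = a, therefore e = a. Since t | f and f > 0, t ≤ f. f ≤ t, so f = t. s = f and s | q, therefore f | q. f = t, so t | q. From q > 0, t ≤ q. e < t, so e < q. e = a, so a < q. Then a + z < q + z.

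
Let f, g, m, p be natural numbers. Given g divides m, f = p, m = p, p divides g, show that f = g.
m = p and g divides m, thus g divides p. p divides g, so p = g. Since f = p, f = g.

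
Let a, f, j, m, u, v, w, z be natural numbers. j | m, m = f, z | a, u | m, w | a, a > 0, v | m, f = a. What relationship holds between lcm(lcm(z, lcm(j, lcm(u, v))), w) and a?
lcm(lcm(z, lcm(j, lcm(u, v))), w) ≤ a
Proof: m = f and f = a, therefore m = a. Because u | m and v | m, lcm(u, v) | m. Since j | m, lcm(j, lcm(u, v)) | m. m = a, so lcm(j, lcm(u, v)) | a. z | a, so lcm(z, lcm(j, lcm(u, v))) | a. w | a, so lcm(lcm(z, lcm(j, lcm(u, v))), w) | a. Because a > 0, lcm(lcm(z, lcm(j, lcm(u, v))), w) ≤ a.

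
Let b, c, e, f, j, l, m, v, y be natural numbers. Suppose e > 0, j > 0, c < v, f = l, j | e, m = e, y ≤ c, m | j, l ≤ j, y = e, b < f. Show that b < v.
f = l and b < f, so b < l. l ≤ j, so b < j. Since m | j and j > 0, m ≤ j. Since m = e, e ≤ j. From j | e and e > 0, j ≤ e. e ≤ j, so e = j. Because y ≤ c and c < v, y < v. From y = e, e < v. e = j, so j < v. Since b < j, b < v.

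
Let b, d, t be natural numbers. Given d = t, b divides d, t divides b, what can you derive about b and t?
b = t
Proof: d = t and b divides d, so b divides t. Because t divides b, b = t.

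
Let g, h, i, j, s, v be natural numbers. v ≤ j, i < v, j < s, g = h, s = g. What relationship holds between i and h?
i < h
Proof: From i < v and v ≤ j, i < j. s = g and j < s, thus j < g. g = h, so j < h. i < j, so i < h.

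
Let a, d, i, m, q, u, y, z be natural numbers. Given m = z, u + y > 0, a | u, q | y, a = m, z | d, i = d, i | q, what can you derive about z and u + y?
z ≤ u + y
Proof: a = m and m = z, therefore a = z. Since a | u, z | u. i | q and q | y, hence i | y. Since i = d, d | y. Since z | d, z | y. z | u, so z | u + y. u + y > 0, so z ≤ u + y.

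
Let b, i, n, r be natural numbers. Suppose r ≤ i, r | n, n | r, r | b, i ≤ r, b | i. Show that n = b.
Since n | r and r | n, n = r. i ≤ r and r ≤ i, so i = r. From b | i, b | r. From r | b, r = b. Since n = r, n = b.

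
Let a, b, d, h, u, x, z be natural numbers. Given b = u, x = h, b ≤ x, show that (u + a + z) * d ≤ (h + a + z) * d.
Because x = h and b ≤ x, b ≤ h. b = u, so u ≤ h. Then u + a ≤ h + a. Then u + a + z ≤ h + a + z. Then (u + a + z) * d ≤ (h + a + z) * d.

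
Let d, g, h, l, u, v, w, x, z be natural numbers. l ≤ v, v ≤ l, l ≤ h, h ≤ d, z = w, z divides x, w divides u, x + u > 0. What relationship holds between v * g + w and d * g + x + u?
v * g + w ≤ d * g + x + u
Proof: Because l ≤ v and v ≤ l, l = v. From l ≤ h and h ≤ d, l ≤ d. Since l = v, v ≤ d. By multiplying by a non-negative, v * g ≤ d * g. z = w and z divides x, therefore w divides x. w divides u, so w divides x + u. x + u > 0, so w ≤ x + u. Since v * g ≤ d * g, v * g + w ≤ d * g + x + u.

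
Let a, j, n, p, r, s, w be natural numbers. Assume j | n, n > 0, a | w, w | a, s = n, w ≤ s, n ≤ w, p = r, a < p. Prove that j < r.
From j | n and n > 0, j ≤ n. a | w and w | a, hence a = w. From s = n and w ≤ s, w ≤ n. n ≤ w, so w = n. Since a = w, a = n. p = r and a < p, thus a < r. a = n, so n < r. From j ≤ n, j < r.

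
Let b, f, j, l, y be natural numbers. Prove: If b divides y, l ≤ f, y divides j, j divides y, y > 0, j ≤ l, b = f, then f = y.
b = f and b divides y, hence f divides y. y > 0, so f ≤ y. j divides y and y divides j, hence j = y. Since j ≤ l, y ≤ l. Since l ≤ f, y ≤ f. f ≤ y, so f = y.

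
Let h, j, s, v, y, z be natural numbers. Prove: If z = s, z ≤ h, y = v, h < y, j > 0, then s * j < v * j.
z = s and z ≤ h, hence s ≤ h. y = v and h < y, thus h < v. s ≤ h, so s < v. Since j > 0, s * j < v * j.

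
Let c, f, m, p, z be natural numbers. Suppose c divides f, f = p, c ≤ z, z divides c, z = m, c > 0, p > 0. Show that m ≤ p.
Because z divides c and c > 0, z ≤ c. Since c ≤ z, c = z. z = m, so c = m. Because f = p and c divides f, c divides p. p > 0, so c ≤ p. Because c = m, m ≤ p.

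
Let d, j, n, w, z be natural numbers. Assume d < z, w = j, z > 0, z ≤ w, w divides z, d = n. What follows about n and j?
n < j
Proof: Since w divides z and z > 0, w ≤ z. Since z ≤ w, z = w. Since w = j, z = j. Since d < z, d < j. Since d = n, n < j.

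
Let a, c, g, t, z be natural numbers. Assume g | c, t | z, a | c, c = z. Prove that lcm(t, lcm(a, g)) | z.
Since a | c and g | c, lcm(a, g) | c. Since c = z, lcm(a, g) | z. Since t | z, lcm(t, lcm(a, g)) | z.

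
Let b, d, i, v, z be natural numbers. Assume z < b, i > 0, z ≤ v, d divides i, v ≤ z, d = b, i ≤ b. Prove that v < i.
z ≤ v and v ≤ z, therefore z = v. Since d divides i and i > 0, d ≤ i. Since d = b, b ≤ i. Since i ≤ b, b = i. z < b, so z < i. z = v, so v < i.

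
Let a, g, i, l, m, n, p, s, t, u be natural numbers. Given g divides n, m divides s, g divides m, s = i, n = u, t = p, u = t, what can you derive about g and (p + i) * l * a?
g divides (p + i) * l * a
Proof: Since n = u and u = t, n = t. t = p, so n = p. From g divides n, g divides p. s = i and m divides s, hence m divides i. Since g divides m, g divides i. Because g divides p, g divides p + i. Then g divides (p + i) * l. Then g divides (p + i) * l * a.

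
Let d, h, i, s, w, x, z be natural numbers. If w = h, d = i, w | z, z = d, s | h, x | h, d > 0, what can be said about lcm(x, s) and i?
lcm(x, s) ≤ i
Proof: x | h and s | h, thus lcm(x, s) | h. Since w = h and w | z, h | z. Since z = d, h | d. lcm(x, s) | h, so lcm(x, s) | d. d > 0, so lcm(x, s) ≤ d. From d = i, lcm(x, s) ≤ i.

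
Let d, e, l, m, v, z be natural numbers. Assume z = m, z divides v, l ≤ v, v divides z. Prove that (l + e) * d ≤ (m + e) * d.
v divides z and z divides v, hence v = z. Since z = m, v = m. l ≤ v, so l ≤ m. Then l + e ≤ m + e. By multiplying by a non-negative, (l + e) * d ≤ (m + e) * d.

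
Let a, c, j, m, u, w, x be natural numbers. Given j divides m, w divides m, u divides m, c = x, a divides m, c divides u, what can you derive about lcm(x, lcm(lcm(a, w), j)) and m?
lcm(x, lcm(lcm(a, w), j)) divides m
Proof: c = x and c divides u, therefore x divides u. Since u divides m, x divides m. a divides m and w divides m, thus lcm(a, w) divides m. j divides m, so lcm(lcm(a, w), j) divides m. Because x divides m, lcm(x, lcm(lcm(a, w), j)) divides m.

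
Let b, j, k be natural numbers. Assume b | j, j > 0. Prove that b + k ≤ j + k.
Since b | j and j > 0, b ≤ j. Then b + k ≤ j + k.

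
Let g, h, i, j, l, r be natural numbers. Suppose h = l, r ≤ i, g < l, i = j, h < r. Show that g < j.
h < r and r ≤ i, thus h < i. i = j, so h < j. Since h = l, l < j. Because g < l, g < j.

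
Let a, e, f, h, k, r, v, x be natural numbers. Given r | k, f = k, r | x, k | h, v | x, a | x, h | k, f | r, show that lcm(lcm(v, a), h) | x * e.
From v | x and a | x, lcm(v, a) | x. f = k and f | r, hence k | r. Because r | k, r = k. k | h and h | k, hence k = h. r = k, so r = h. r | x, so h | x. Because lcm(v, a) | x, lcm(lcm(v, a), h) | x. Then lcm(lcm(v, a), h) | x * e.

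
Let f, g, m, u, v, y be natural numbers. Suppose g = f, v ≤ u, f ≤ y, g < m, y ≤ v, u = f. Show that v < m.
f ≤ y and y ≤ v, hence f ≤ v. Since u = f and v ≤ u, v ≤ f. f ≤ v, so f = v. Since g = f, g = v. g < m, so v < m.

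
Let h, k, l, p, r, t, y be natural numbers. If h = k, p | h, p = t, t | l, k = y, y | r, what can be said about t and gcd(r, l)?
t | gcd(r, l)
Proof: From p = t and p | h, t | h. Since h = k, t | k. k = y, so t | y. From y | r, t | r. t | l, so t | gcd(r, l).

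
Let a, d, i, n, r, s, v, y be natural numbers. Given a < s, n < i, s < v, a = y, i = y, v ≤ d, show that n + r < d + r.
i = y and n < i, so n < y. Since a = y and a < s, y < s. Since s < v, y < v. v ≤ d, so y < d. Since n < y, n < d. Then n + r < d + r.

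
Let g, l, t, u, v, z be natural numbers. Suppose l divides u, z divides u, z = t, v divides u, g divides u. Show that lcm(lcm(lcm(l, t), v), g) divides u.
Since z = t and z divides u, t divides u. Since l divides u, lcm(l, t) divides u. Since v divides u, lcm(lcm(l, t), v) divides u. g divides u, so lcm(lcm(lcm(l, t), v), g) divides u.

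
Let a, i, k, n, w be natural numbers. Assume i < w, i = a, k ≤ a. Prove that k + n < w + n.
i = a and i < w, therefore a < w. Since k ≤ a, k < w. Then k + n < w + n.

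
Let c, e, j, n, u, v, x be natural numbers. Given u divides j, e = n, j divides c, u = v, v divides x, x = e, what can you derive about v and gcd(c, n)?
v divides gcd(c, n)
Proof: u divides j and j divides c, hence u divides c. Since u = v, v divides c. Since x = e and v divides x, v divides e. Since e = n, v divides n. Since v divides c, v divides gcd(c, n).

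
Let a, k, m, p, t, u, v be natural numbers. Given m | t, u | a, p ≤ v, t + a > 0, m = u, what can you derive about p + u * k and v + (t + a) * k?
p + u * k ≤ v + (t + a) * k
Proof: m = u and m | t, hence u | t. Since u | a, u | t + a. t + a > 0, so u ≤ t + a. Then u * k ≤ (t + a) * k. p ≤ v, so p + u * k ≤ v + (t + a) * k.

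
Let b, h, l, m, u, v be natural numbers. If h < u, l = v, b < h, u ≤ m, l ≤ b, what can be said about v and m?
v < m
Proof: l ≤ b and b < h, so l < h. Because h < u and u ≤ m, h < m. Since l < h, l < m. From l = v, v < m.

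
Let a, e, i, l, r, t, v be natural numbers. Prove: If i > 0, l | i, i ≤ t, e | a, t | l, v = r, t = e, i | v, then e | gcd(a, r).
Since t | l and l | i, t | i. Since i > 0, t ≤ i. Since i ≤ t, i = t. Since t = e, i = e. v = r and i | v, thus i | r. Since i = e, e | r. Since e | a, e | gcd(a, r).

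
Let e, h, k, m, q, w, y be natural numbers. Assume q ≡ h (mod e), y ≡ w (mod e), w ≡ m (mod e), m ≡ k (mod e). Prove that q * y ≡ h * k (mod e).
Because y ≡ w (mod e) and w ≡ m (mod e), y ≡ m (mod e). From m ≡ k (mod e), y ≡ k (mod e). Since q ≡ h (mod e), q * y ≡ h * k (mod e).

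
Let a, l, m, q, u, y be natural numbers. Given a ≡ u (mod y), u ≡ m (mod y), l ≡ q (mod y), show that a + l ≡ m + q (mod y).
a ≡ u (mod y) and u ≡ m (mod y), hence a ≡ m (mod y). l ≡ q (mod y), so a + l ≡ m + q (mod y).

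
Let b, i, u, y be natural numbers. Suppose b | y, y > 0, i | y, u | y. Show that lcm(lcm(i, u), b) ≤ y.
i | y and u | y, therefore lcm(i, u) | y. b | y, so lcm(lcm(i, u), b) | y. y > 0, so lcm(lcm(i, u), b) ≤ y.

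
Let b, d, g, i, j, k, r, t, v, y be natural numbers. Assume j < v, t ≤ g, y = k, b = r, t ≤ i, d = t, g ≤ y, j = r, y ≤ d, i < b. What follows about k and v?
k < v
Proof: From t ≤ g and g ≤ y, t ≤ y. d = t and y ≤ d, hence y ≤ t. Since t ≤ y, t = y. Since y = k, t = k. t ≤ i, so k ≤ i. Since i < b, k < b. b = r, so k < r. j = r and j < v, therefore r < v. Since k < r, k < v.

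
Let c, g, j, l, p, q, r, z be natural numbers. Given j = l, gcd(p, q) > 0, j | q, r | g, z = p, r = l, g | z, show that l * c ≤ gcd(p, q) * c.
r = l and r | g, thus l | g. Since g | z, l | z. Since z = p, l | p. j = l and j | q, thus l | q. Since l | p, l | gcd(p, q). gcd(p, q) > 0, so l ≤ gcd(p, q). Then l * c ≤ gcd(p, q) * c.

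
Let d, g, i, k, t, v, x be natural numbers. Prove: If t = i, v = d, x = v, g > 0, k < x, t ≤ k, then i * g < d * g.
x = v and k < x, hence k < v. v = d, so k < d. Since t ≤ k, t < d. Since t = i, i < d. Since g > 0, i * g < d * g.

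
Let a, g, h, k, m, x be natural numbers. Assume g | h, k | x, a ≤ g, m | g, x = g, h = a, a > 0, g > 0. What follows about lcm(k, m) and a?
lcm(k, m) ≤ a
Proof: h = a and g | h, thus g | a. From a > 0, g ≤ a. Since a ≤ g, g = a. x = g and k | x, therefore k | g. Since m | g, lcm(k, m) | g. Because g > 0, lcm(k, m) ≤ g. g = a, so lcm(k, m) ≤ a.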